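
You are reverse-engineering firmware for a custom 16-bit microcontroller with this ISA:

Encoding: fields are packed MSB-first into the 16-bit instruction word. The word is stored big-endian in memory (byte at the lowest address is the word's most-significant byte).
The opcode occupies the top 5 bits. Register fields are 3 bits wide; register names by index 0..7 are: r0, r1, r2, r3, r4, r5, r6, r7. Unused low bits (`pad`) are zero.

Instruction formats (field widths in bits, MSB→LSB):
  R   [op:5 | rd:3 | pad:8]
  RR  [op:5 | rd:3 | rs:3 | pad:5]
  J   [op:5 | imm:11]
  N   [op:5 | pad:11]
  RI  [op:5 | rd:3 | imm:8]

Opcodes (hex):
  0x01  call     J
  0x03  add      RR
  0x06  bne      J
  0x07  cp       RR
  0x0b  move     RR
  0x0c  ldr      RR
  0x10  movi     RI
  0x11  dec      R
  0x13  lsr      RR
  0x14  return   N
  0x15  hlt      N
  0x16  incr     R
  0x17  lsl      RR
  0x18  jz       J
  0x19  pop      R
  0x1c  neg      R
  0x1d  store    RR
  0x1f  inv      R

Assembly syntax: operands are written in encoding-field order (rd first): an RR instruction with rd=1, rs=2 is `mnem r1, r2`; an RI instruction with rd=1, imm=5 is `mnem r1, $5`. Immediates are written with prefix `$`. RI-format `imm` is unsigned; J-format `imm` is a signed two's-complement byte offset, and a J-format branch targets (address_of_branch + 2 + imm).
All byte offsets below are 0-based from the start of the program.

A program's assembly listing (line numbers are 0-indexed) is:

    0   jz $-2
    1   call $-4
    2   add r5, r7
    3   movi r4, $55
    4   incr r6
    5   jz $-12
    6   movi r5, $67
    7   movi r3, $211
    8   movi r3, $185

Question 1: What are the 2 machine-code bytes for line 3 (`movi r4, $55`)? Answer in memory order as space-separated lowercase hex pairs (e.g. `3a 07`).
L3: movi op=0x10:5|rd=4:3|imm=55:8 ⇒ 0x8437 ⇒ big 84 37

84 37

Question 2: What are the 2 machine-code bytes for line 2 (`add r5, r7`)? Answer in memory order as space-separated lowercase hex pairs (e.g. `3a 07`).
L2: add op=0x3:5|rd=5:3|rs=7:3|pad=0:5 ⇒ 0x1de0 ⇒ big 1d e0

1d e0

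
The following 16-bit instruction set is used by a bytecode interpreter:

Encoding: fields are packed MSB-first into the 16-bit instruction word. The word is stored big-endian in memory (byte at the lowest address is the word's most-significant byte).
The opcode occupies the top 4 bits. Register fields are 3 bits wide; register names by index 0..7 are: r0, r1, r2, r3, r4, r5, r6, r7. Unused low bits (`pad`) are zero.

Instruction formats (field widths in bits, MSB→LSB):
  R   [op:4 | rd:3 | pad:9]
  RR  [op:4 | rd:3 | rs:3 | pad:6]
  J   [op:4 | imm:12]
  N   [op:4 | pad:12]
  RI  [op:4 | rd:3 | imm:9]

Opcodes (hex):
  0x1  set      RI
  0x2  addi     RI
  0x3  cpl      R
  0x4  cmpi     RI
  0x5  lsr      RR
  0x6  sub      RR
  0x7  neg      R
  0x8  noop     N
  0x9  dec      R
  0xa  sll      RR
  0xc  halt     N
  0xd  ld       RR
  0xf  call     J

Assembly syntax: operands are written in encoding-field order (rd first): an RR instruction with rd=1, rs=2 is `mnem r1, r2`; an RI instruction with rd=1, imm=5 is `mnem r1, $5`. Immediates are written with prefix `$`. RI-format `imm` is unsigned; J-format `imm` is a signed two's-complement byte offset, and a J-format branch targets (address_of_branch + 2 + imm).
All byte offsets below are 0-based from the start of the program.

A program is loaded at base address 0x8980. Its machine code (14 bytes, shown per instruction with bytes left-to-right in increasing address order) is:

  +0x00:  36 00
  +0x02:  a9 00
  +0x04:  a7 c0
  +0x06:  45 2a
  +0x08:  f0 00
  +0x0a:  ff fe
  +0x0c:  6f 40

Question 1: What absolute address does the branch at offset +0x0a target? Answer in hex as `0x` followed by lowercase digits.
[0a] ff fe → 0xfffe
  op=0xfffe>>12=0xf ⇒ call (J)
  imm@[11:0]=0xffe (s12→-2) ⇒ $-2
  target = base 0x8980 + off 0x0a + 2 + imm -2 = 0x898a

0x898a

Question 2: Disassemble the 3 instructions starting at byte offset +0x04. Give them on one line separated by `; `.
sll r3, r7; cmpi r2, $298; call $0

off 0x04: read a7 c0 as big → 0xa7c0
  opcode bits[15:12]=0xa: sll/RR
  rd@[11:9]=0x3 ⇒ r3
  rs@[8:6]=0x7 ⇒ r7
off 0x06: read 45 2a as big → 0x452a
  opcode bits[15:12]=0x4: cmpi/RI
  rd@[11:9]=0x2 ⇒ r2
  imm@[8:0]=0x12a ⇒ $298
off 0x08: read f0 00 as big → 0xf000
  opcode bits[15:12]=0xf: call/J
  imm@[11:0]=0x0 ⇒ $0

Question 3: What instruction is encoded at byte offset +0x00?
off 0x00: read 36 00 as big → 0x3600
  opcode bits[15:12]=0x3: cpl/R
  rd: (w>>9)&0x7=0x3 → r3

cpl r3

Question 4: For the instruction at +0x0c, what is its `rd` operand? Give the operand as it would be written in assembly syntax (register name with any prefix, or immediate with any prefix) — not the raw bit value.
off 0x0c: read 6f 40 as big → 0x6f40
  top 4b → 0x6 → sub [RR]
  rd: (w>>9)&0x7=0x7 → r7
  rs: (w>>6)&0x7=0x5 → r5

r7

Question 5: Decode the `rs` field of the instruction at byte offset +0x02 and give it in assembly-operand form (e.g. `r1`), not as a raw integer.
r4

+0x02: a9 00 ⇒ word 0xa900 (big)
  top 4b → 0xa → sll [RR]
  rd@[11:9]=0x4 ⇒ r4
  rs@[8:6]=0x4 ⇒ r4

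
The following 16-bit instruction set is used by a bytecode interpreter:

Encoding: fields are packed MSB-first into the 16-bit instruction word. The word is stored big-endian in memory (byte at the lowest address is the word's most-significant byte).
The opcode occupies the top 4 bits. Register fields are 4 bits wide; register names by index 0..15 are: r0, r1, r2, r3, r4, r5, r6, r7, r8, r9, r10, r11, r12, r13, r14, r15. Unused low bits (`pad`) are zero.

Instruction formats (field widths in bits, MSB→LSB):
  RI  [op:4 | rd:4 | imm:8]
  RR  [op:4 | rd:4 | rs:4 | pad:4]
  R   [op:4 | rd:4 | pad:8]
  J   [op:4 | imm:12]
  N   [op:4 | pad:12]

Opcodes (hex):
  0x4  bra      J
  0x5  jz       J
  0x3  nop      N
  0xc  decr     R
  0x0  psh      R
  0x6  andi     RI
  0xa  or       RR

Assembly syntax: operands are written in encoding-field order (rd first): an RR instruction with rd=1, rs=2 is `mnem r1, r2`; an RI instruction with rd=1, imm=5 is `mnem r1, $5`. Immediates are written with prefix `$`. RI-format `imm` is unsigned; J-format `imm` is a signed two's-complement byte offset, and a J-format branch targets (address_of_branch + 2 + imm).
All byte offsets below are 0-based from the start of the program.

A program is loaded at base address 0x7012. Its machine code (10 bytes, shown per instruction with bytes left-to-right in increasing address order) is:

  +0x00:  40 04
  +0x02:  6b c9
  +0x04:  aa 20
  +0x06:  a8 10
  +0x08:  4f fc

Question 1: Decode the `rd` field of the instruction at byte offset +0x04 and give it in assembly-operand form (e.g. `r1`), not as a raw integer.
[04] aa 20 → 0xaa20
  top 4b → 0xa → or [RR]
  [11:8] rd=10 = r10
  [7:4] rs=2 = r2

r10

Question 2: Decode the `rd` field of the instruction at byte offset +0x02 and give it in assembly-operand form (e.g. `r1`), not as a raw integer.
r11

[02] 6b c9 → 0x6bc9
  top 4b → 0x6 → andi [RI]
  rd@[11:8]=0xb ⇒ r11
  imm@[7:0]=0xc9 ⇒ $201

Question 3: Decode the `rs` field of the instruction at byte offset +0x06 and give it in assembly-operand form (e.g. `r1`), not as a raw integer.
r1

off 0x06: read a8 10 as big → 0xa810
  top 4b → 0xa → or [RR]
  rd@[11:8]=0x8 ⇒ r8
  rs@[7:4]=0x1 ⇒ r1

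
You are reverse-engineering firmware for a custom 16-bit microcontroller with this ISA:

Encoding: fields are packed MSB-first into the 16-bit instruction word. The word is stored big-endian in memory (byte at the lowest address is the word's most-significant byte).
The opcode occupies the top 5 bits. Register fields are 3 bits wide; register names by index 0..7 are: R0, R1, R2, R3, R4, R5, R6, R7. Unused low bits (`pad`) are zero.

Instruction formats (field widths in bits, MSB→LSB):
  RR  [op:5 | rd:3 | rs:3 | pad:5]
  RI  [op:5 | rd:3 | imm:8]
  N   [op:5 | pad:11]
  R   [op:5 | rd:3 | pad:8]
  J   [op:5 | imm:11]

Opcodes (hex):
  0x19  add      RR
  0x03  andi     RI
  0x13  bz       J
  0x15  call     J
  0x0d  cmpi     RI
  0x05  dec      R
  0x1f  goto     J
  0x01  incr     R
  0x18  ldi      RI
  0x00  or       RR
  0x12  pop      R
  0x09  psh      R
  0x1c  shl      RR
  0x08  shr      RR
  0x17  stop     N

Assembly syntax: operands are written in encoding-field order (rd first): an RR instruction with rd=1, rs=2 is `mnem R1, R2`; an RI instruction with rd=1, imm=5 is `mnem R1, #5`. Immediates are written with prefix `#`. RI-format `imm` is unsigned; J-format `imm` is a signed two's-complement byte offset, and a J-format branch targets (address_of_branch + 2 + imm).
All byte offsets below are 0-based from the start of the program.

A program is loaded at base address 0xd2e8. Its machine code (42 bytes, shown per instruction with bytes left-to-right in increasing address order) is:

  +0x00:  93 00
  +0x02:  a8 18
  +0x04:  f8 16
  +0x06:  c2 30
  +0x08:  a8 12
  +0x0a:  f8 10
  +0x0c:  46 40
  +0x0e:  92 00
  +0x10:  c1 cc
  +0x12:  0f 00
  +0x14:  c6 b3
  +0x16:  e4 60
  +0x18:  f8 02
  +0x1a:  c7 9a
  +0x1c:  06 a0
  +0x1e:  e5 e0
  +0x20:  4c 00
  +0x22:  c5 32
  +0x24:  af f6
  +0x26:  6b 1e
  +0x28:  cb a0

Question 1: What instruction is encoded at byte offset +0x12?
+0x12: 0f 00 ⇒ word 0x0f00 (big)
  opcode bits[15:11]=0x1: incr/R
  rd@[10:8]=0x7 ⇒ R7

incr R7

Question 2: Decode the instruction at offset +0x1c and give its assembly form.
or R6, R5

@+1c  big-endian(06 a0) = 0x06a0
  op=0x06a0>>11=0x0 ⇒ or (RR)
  rd: (w>>8)&0x7=0x6 → R6
  rs: (w>>5)&0x7=0x5 → R5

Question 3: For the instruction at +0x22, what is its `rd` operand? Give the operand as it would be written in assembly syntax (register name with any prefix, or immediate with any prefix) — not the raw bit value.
[22] c5 32 → 0xc532
  top 5b → 0x18 → ldi [RI]
  rd: (w>>8)&0x7=0x5 → R5
  imm: (w>>0)&0xff=0x32 → #50

R5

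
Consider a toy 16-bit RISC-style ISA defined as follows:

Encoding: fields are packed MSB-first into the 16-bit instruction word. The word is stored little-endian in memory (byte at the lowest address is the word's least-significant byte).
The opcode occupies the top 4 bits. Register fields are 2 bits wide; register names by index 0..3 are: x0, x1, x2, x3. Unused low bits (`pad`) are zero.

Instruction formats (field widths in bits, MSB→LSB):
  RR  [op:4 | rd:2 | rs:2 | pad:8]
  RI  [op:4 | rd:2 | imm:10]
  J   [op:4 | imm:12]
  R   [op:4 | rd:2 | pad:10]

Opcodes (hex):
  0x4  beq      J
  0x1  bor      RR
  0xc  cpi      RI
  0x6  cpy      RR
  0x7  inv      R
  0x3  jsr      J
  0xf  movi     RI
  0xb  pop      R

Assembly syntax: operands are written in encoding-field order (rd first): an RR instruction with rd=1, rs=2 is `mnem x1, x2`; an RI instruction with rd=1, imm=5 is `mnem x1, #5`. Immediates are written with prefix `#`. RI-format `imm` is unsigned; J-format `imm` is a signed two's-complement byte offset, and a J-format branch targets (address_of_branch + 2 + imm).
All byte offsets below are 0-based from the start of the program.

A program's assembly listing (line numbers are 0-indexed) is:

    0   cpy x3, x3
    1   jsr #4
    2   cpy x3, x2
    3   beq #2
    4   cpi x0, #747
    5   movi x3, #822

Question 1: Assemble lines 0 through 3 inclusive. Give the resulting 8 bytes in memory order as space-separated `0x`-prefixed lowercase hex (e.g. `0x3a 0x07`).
line 0 (cpy): pack op=0x6:4|rd=3:2|rs=3:2|pad=0:8 = 0x6f00; little→ 00 6f
line 1 (jsr): pack op=0x3:4|imm=4:12 = 0x3004; little→ 04 30
line 2 (cpy): pack op=0x6:4|rd=3:2|rs=2:2|pad=0:8 = 0x6e00; little→ 00 6e
line 3 (beq): pack op=0x4:4|imm=2:12 = 0x4002; little→ 02 40

0x00 0x6f 0x04 0x30 0x00 0x6e 0x02 0x40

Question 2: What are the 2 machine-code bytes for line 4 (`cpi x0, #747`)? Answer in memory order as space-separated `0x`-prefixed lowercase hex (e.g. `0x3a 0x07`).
0xeb 0xc2

4. cpi fields op=0xc:4|rd=0:2|imm=747:10 → word c2ebh → eb c2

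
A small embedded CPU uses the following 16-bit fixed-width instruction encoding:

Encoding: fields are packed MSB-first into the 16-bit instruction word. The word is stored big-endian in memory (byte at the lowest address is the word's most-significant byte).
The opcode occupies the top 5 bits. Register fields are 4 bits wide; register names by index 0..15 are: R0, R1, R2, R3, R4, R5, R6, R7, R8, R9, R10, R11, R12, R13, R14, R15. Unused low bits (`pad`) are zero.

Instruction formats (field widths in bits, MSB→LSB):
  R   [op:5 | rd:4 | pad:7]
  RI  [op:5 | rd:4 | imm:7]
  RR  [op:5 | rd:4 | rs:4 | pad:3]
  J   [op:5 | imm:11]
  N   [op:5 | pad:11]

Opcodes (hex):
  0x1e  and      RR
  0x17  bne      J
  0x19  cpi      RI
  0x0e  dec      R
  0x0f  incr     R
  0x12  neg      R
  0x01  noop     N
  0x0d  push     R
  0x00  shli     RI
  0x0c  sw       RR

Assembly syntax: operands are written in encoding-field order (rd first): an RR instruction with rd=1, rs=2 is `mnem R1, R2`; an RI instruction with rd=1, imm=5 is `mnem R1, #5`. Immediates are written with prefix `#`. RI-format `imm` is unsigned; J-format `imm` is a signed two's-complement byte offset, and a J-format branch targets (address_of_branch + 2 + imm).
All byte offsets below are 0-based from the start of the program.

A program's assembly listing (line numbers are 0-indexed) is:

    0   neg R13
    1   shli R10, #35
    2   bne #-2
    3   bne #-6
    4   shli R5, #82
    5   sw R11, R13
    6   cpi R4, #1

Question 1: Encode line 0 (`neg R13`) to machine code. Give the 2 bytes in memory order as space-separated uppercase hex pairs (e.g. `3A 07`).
96 80

L0: neg op=0x12:5|rd=13:4|pad=0:7 ⇒ 0x9680 ⇒ big 96 80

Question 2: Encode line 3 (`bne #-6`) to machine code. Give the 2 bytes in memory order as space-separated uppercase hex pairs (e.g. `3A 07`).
BF FA

line 3 (bne): pack op=0x17:5|imm=-6:11 = 0xbffa; big→ bf fa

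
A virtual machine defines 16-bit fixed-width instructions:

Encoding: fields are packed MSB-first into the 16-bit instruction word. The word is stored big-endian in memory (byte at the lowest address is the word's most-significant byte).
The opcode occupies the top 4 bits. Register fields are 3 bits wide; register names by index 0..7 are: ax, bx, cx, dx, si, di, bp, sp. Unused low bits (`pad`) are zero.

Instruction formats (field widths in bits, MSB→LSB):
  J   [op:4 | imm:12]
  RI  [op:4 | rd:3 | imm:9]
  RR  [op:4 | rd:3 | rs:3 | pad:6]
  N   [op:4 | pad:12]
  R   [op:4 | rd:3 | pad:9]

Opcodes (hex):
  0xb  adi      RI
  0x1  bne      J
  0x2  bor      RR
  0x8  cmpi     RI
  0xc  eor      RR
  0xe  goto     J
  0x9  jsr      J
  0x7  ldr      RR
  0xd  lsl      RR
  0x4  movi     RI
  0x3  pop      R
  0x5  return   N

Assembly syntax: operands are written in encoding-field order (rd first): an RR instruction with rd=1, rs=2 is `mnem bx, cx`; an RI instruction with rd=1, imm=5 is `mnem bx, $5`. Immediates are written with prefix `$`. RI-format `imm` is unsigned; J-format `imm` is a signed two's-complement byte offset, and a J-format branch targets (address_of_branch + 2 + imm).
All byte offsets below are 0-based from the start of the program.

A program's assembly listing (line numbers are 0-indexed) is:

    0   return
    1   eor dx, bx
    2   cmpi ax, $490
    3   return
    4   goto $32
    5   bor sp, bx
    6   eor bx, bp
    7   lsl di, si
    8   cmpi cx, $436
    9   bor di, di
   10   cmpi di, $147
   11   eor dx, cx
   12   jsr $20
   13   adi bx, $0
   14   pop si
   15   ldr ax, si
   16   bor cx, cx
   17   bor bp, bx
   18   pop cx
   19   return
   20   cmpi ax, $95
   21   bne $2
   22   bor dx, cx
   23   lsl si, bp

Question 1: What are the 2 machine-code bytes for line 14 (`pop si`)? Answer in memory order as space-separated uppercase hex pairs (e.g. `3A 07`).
L14: pop op=0x3:4|rd=4:3|pad=0:9 ⇒ 0x3800 ⇒ big 38 00

38 00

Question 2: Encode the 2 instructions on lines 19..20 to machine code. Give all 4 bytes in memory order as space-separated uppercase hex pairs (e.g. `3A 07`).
19. return fields op=0x5:4|pad=0:12 → word 5000h → 50 00
20. cmpi fields op=0x8:4|rd=0:3|imm=95:9 → word 805fh → 80 5f

50 00 80 5F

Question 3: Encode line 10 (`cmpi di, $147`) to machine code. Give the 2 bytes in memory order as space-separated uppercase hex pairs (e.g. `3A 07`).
8A 93

10. cmpi fields op=0x8:4|rd=5:3|imm=147:9 → word 8a93h → 8a 93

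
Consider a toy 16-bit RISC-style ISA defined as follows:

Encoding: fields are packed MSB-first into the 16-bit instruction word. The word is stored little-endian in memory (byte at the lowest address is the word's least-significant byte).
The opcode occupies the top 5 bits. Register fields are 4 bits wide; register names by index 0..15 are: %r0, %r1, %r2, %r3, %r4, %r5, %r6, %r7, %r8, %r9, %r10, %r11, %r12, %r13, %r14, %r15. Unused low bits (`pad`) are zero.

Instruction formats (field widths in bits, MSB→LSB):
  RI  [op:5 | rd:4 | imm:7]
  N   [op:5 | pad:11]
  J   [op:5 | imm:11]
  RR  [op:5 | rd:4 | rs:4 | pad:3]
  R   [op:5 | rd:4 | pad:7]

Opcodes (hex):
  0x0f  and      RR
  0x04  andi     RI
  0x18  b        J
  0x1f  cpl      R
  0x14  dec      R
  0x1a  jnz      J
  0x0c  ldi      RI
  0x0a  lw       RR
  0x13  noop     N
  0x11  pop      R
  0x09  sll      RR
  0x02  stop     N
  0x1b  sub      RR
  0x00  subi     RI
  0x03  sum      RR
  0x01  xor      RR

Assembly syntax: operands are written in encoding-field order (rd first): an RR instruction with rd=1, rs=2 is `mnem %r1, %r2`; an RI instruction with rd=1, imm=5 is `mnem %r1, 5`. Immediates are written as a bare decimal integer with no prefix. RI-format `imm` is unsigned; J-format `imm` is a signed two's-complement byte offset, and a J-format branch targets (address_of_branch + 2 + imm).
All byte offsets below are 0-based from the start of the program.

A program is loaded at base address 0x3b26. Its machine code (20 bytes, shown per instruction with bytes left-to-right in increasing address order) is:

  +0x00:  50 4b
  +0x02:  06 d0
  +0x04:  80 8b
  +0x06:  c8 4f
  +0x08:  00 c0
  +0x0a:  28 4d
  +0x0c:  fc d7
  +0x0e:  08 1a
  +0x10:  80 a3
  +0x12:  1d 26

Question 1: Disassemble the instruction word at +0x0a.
+0x0a: 28 4d ⇒ word 0x4d28 (little)
  top 5b → 0x9 → sll [RR]
  rd: (w>>7)&0xf=0xa → %r10
  rs: (w>>3)&0xf=0x5 → %r5

sll %r10, %r5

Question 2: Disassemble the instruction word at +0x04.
[04] 80 8b → 0x8b80
  op=0x8b80>>11=0x11 ⇒ pop (R)
  [10:7] rd=7 = %r7

pop %r7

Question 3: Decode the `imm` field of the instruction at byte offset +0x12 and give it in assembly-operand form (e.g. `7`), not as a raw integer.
@+12  little-endian(1d 26) = 0x261d
  opcode bits[15:11]=0x4: andi/RI
  rd: (w>>7)&0xf=0xc → %r12
  imm: (w>>0)&0x7f=0x1d → 29

29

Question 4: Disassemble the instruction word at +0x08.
+0x08: 00 c0 ⇒ word 0xc000 (little)
  opcode bits[15:11]=0x18: b/J
  imm: (w>>0)&0x7ff=0x0 → 0

b 0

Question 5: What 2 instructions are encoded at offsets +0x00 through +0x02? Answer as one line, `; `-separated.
[00] 50 4b → 0x4b50
  op=0x4b50>>11=0x9 ⇒ sll (RR)
  rd@[10:7]=0x6 ⇒ %r6
  rs@[6:3]=0xa ⇒ %r10
[02] 06 d0 → 0xd006
  op=0xd006>>11=0x1a ⇒ jnz (J)
  imm@[10:0]=0x6 ⇒ 6

sll %r6, %r10; jnz 6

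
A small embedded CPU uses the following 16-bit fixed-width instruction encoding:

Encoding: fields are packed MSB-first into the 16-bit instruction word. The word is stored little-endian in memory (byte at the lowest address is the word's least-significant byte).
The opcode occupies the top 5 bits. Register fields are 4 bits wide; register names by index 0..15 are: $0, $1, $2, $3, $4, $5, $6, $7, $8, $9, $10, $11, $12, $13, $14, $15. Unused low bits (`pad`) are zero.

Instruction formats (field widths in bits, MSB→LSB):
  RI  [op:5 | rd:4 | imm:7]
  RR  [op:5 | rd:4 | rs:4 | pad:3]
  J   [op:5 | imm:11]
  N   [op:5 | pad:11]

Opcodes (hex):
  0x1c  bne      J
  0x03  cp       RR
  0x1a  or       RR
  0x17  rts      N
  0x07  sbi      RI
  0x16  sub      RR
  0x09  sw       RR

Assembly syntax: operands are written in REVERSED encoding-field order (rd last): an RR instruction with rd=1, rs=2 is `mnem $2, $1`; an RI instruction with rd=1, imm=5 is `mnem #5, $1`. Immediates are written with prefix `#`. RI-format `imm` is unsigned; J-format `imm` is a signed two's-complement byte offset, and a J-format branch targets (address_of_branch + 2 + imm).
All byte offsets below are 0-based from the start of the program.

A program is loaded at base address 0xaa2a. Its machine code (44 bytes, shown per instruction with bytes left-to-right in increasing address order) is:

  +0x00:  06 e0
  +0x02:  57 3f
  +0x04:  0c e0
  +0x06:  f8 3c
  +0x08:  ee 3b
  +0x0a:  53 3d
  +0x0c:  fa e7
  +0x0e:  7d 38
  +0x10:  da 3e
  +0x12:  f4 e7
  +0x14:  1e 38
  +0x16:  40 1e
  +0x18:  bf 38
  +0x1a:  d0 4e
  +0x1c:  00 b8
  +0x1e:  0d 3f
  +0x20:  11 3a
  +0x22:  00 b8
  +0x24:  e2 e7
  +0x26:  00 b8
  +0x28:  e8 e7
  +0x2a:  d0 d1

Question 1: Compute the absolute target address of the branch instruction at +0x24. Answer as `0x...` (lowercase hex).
0xaa32

off 0x24: read e2 e7 as little → 0xe7e2
  opcode bits[15:11]=0x1c: bne/J
  [10:0] imm=2018 (s11→-30) = #-30
  target = base 0xaa2a + off 0x24 + 2 + imm -30 = 0xaa32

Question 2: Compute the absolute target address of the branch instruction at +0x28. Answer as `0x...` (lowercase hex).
[28] e8 e7 → 0xe7e8
  top 5b → 0x1c → bne [J]
  imm@[10:0]=0x7e8 (s11→-24) ⇒ #-24
  target = base 0xaa2a + off 0x28 + 2 + imm -24 = 0xaa3c

0xaa3c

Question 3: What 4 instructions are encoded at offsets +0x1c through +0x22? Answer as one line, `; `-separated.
rts; sbi #13, $14; sbi #17, $4; rts

off 0x1c: read 00 b8 as little → 0xb800
  op=0xb800>>11=0x17 ⇒ rts (N)
off 0x1e: read 0d 3f as little → 0x3f0d
  op=0x3f0d>>11=0x7 ⇒ sbi (RI)
  [10:7] rd=14 = $14
  [6:0] imm=13 = #13
off 0x20: read 11 3a as little → 0x3a11
  op=0x3a11>>11=0x7 ⇒ sbi (RI)
  [10:7] rd=4 = $4
  [6:0] imm=17 = #17
off 0x22: read 00 b8 as little → 0xb800
  op=0xb800>>11=0x17 ⇒ rts (N)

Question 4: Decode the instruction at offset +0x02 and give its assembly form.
sbi #87, $14

+0x02: 57 3f ⇒ word 0x3f57 (little)
  op=0x3f57>>11=0x7 ⇒ sbi (RI)
  rd: (w>>7)&0xf=0xe → $14
  imm: (w>>0)&0x7f=0x57 → #87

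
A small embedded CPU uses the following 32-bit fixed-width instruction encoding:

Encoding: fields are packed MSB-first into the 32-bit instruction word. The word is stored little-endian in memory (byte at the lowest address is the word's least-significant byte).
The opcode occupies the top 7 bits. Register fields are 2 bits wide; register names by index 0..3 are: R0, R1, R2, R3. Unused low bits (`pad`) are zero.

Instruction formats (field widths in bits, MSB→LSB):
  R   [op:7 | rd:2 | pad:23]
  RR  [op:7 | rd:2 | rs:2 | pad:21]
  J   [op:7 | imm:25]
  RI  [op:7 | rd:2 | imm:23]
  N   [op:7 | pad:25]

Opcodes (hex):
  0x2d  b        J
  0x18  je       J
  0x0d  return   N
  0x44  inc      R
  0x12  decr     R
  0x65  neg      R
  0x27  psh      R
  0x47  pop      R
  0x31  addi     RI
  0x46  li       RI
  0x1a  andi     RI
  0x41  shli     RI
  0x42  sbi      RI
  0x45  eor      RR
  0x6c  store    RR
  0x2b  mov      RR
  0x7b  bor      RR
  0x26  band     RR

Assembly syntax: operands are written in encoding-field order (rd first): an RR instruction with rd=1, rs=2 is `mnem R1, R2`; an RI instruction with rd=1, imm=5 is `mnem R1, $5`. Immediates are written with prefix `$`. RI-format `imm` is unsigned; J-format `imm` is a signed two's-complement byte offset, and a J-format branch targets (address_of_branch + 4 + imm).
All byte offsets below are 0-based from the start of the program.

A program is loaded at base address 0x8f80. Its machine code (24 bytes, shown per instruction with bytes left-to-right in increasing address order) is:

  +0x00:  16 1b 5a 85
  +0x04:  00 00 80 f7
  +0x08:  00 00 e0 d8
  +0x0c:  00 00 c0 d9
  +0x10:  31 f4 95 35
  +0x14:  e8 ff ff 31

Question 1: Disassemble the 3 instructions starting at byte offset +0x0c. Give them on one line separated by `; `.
[0c] 00 00 c0 d9 → 0xd9c00000
  op=0xd9c00000>>25=0x6c ⇒ store (RR)
  rd: (w>>23)&0x3=0x3 → R3
  rs: (w>>21)&0x3=0x2 → R2
[10] 31 f4 95 35 → 0x3595f431
  op=0x3595f431>>25=0x1a ⇒ andi (RI)
  rd: (w>>23)&0x3=0x3 → R3
  imm: (w>>0)&0x7fffff=0x15f431 → $1438769
[14] e8 ff ff 31 → 0x31ffffe8
  op=0x31ffffe8>>25=0x18 ⇒ je (J)
  imm: (w>>0)&0x1ffffff=0x1ffffe8 (s25→-24) → $-24

store R3, R2; andi R3, $1438769; je $-24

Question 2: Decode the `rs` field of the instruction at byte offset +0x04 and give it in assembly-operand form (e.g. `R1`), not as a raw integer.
[04] 00 00 80 f7 → 0xf7800000
  op=0xf7800000>>25=0x7b ⇒ bor (RR)
  rd@[24:23]=0x3 ⇒ R3
  rs@[22:21]=0x0 ⇒ R0

R0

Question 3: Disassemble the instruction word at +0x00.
+0x00: 16 1b 5a 85 ⇒ word 0x855a1b16 (little)
  op=0x855a1b16>>25=0x42 ⇒ sbi (RI)
  rd@[24:23]=0x2 ⇒ R2
  imm@[22:0]=0x5a1b16 ⇒ $5905174

sbi R2, $5905174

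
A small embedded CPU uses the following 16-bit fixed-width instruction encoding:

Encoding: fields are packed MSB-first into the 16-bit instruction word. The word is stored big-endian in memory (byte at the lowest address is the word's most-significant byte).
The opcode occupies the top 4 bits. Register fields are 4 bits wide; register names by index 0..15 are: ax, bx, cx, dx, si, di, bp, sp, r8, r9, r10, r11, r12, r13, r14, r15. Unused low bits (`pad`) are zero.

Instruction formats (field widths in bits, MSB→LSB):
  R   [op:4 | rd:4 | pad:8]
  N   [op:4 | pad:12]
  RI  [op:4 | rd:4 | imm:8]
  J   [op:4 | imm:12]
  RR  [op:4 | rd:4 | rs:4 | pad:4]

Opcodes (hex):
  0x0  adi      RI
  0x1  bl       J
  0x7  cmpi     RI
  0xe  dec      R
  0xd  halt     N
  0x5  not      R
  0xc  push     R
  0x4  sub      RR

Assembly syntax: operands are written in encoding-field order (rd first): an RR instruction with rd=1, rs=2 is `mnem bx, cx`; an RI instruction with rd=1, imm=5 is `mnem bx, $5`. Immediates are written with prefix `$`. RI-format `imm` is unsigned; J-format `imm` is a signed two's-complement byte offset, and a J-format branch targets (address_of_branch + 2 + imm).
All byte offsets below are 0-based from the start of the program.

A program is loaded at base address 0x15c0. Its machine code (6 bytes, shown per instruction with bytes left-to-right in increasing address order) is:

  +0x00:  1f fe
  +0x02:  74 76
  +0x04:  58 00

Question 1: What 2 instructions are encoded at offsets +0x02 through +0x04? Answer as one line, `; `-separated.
cmpi si, $118; not r8

[02] 74 76 → 0x7476
  op=0x7476>>12=0x7 ⇒ cmpi (RI)
  rd@[11:8]=0x4 ⇒ si
  imm@[7:0]=0x76 ⇒ $118
[04] 58 00 → 0x5800
  op=0x5800>>12=0x5 ⇒ not (R)
  rd@[11:8]=0x8 ⇒ r8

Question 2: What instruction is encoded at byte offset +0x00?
bl $-2

+0x00: 1f fe ⇒ word 0x1ffe (big)
  top 4b → 0x1 → bl [J]
  [11:0] imm=4094 (s12→-2) = $-2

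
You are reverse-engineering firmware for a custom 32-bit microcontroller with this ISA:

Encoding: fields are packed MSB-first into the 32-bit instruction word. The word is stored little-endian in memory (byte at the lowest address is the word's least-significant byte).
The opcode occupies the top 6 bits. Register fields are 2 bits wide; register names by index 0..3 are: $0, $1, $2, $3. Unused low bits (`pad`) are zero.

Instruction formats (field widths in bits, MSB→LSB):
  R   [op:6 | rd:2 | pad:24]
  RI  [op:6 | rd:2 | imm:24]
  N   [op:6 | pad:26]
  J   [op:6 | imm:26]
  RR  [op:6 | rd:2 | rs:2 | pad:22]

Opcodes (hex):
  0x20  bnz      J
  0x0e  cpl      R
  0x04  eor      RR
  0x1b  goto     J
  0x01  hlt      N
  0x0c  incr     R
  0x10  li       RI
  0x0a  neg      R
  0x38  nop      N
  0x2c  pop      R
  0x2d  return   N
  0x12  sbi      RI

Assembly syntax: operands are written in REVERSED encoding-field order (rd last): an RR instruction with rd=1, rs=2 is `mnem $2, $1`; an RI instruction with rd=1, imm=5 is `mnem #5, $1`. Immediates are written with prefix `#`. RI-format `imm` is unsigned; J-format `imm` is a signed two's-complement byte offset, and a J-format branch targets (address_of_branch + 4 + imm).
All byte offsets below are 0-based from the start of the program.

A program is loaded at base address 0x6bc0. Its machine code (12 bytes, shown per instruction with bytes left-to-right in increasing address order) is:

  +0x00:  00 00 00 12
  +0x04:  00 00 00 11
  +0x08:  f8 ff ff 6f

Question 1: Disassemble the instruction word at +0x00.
[00] 00 00 00 12 → 0x12000000
  op=0x12000000>>26=0x4 ⇒ eor (RR)
  [25:24] rd=2 = $2
  [23:22] rs=0 = $0

eor $0, $2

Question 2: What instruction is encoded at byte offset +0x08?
[08] f8 ff ff 6f → 0x6ffffff8
  opcode bits[31:26]=0x1b: goto/J
  imm: (w>>0)&0x3ffffff=0x3fffff8 (s26→-8) → #-8

goto #-8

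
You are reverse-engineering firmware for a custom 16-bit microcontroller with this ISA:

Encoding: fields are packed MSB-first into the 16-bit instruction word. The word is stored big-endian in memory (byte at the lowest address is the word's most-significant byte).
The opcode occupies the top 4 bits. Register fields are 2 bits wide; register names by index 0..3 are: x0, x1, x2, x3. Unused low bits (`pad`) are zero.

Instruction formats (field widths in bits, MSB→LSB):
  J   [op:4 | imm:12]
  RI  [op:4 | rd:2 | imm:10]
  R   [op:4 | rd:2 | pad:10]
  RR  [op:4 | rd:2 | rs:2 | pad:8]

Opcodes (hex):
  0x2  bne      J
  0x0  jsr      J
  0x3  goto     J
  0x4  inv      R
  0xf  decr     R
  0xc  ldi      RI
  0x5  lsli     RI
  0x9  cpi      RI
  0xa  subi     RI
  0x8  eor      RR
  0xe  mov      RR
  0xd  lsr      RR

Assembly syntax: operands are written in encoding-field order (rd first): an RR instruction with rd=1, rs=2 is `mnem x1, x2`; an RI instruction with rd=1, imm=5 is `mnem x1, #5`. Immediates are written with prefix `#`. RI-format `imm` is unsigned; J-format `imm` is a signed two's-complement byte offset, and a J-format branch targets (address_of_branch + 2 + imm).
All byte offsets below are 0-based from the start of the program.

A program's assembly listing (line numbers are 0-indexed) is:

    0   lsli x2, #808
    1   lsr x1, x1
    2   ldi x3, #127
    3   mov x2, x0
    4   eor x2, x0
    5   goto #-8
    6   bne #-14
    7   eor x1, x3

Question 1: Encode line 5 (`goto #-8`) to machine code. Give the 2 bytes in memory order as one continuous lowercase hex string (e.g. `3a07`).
3ff8

L5: goto op=0x3:4|imm=-8:12 ⇒ 0x3ff8 ⇒ big 3f f8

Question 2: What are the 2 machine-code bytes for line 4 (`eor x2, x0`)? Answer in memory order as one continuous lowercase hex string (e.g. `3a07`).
8800

line 4 (eor): pack op=0x8:4|rd=2:2|rs=0:2|pad=0:8 = 0x8800; big→ 88 00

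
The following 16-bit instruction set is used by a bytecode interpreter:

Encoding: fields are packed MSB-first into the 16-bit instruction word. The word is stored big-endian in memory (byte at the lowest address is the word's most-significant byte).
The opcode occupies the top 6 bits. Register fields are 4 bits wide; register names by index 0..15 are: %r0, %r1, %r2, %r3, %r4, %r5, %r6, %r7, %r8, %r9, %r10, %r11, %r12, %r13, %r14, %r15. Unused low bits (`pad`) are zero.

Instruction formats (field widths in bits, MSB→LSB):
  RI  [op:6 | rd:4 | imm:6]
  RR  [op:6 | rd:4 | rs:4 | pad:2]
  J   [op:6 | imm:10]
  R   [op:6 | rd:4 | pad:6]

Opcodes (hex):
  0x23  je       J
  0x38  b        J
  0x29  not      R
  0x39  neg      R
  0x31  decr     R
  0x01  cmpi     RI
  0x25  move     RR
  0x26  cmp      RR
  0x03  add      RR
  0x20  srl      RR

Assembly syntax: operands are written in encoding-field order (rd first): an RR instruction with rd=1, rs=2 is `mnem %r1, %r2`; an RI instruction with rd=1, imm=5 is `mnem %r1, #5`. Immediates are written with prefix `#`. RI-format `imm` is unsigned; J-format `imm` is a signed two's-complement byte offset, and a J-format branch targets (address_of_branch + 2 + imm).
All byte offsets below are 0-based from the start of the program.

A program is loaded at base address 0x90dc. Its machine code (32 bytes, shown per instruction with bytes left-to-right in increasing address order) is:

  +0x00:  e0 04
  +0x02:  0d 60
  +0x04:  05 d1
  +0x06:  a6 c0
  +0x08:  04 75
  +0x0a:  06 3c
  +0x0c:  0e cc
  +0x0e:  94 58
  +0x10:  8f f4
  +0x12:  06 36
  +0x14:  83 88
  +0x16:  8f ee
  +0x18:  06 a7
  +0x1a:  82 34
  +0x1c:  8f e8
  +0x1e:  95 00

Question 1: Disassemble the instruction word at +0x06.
not %r11

+0x06: a6 c0 ⇒ word 0xa6c0 (big)
  top 6b → 0x29 → not [R]
  [9:6] rd=11 = %r11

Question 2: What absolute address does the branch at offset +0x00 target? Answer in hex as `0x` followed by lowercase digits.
0x90e2

@+00  big-endian(e0 04) = 0xe004
  opcode bits[15:10]=0x38: b/J
  imm: (w>>0)&0x3ff=0x4 → #4
  target = base 0x90dc + off 0x00 + 2 + imm 4 = 0x90e2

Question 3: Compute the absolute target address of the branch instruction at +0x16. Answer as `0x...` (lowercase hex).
+0x16: 8f ee ⇒ word 0x8fee (big)
  top 6b → 0x23 → je [J]
  imm: (w>>0)&0x3ff=0x3ee (s10→-18) → #-18
  target = base 0x90dc + off 0x16 + 2 + imm -18 = 0x90e2

0x90e2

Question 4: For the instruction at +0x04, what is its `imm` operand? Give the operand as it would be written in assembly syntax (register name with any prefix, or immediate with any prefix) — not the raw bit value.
off 0x04: read 05 d1 as big → 0x05d1
  op=0x05d1>>10=0x1 ⇒ cmpi (RI)
  rd@[9:6]=0x7 ⇒ %r7
  imm@[5:0]=0x11 ⇒ #17

#17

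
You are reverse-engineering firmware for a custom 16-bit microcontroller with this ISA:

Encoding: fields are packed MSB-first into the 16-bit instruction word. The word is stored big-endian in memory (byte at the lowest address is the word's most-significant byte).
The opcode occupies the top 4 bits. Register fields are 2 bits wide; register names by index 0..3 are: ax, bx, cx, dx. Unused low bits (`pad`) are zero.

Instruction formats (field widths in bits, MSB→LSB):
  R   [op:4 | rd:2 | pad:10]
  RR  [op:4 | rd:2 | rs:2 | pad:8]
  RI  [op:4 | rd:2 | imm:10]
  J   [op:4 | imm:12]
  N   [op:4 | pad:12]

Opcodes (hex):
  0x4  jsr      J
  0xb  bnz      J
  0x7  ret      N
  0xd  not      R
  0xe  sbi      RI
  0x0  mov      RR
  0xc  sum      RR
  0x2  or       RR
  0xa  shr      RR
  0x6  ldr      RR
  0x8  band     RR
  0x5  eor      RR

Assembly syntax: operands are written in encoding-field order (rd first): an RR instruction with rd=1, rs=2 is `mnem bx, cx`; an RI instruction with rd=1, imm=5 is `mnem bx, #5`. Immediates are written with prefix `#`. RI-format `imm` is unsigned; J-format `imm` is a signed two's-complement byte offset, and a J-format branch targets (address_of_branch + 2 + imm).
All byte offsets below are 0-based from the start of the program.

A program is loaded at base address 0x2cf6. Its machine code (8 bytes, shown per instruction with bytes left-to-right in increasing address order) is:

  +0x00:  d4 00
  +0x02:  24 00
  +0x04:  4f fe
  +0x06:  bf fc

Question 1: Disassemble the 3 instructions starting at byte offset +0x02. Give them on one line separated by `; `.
or bx, ax; jsr #-2; bnz #-4

+0x02: 24 00 ⇒ word 0x2400 (big)
  top 4b → 0x2 → or [RR]
  [11:10] rd=1 = bx
  [9:8] rs=0 = ax
+0x04: 4f fe ⇒ word 0x4ffe (big)
  top 4b → 0x4 → jsr [J]
  [11:0] imm=4094 (s12→-2) = #-2
+0x06: bf fc ⇒ word 0xbffc (big)
  top 4b → 0xb → bnz [J]
  [11:0] imm=4092 (s12→-4) = #-4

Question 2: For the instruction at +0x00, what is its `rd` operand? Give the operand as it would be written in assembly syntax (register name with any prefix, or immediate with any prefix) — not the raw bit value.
bx

off 0x00: read d4 00 as big → 0xd400
  opcode bits[15:12]=0xd: not/R
  rd@[11:10]=0x1 ⇒ bx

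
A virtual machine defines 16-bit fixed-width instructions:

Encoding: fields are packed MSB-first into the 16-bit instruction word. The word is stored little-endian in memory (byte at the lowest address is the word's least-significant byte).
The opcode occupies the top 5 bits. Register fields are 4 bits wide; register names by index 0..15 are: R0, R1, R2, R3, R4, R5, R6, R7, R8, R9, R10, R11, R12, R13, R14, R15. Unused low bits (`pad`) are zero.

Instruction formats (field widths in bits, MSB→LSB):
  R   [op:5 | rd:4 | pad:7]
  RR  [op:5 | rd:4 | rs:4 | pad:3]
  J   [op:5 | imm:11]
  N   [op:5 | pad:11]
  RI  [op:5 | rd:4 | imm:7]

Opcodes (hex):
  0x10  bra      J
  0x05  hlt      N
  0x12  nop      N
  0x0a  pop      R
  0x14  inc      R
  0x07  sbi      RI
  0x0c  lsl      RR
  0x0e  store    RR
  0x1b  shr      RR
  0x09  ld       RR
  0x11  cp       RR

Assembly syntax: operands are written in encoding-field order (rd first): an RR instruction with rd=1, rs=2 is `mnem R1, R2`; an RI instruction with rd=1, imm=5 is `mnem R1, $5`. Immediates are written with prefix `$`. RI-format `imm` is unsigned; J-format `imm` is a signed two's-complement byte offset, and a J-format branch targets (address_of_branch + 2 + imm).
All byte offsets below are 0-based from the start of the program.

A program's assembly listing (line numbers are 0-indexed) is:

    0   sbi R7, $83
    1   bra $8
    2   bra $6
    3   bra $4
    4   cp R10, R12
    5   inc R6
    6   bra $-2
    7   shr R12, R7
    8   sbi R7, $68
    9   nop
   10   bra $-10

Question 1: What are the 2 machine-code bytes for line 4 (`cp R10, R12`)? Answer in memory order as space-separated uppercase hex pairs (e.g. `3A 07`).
60 8D

4. cp fields op=0x11:5|rd=10:4|rs=12:4|pad=0:3 → word 8d60h → 60 8d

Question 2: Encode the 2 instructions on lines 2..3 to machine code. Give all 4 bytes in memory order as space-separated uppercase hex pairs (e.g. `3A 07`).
line 2 (bra): pack op=0x10:5|imm=6:11 = 0x8006; little→ 06 80
line 3 (bra): pack op=0x10:5|imm=4:11 = 0x8004; little→ 04 80

06 80 04 80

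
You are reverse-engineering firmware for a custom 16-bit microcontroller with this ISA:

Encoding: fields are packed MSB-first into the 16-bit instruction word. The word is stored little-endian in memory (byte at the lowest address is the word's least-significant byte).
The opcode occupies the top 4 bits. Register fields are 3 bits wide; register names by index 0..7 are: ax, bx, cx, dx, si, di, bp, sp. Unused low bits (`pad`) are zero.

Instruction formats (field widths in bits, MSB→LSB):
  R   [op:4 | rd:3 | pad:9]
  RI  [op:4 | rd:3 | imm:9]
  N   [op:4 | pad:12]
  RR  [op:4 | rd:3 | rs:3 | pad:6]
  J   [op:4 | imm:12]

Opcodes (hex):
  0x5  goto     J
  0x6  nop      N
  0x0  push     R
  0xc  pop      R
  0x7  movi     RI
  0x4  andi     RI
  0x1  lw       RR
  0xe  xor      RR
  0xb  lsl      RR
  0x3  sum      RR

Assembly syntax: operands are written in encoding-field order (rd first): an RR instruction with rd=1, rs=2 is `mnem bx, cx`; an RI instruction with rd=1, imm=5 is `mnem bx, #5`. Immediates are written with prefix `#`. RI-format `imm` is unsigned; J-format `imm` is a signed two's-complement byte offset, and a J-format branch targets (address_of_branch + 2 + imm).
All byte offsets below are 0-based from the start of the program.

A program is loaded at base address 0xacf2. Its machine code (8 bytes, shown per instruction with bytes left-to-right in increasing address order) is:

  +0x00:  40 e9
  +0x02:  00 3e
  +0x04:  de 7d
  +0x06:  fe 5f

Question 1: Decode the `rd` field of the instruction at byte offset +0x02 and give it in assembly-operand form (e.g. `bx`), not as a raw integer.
sp

@+02  little-endian(00 3e) = 0x3e00
  top 4b → 0x3 → sum [RR]
  [11:9] rd=7 = sp
  [8:6] rs=0 = ax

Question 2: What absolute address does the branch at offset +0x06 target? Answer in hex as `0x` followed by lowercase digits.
0xacf8

@+06  little-endian(fe 5f) = 0x5ffe
  op=0x5ffe>>12=0x5 ⇒ goto (J)
  imm: (w>>0)&0xfff=0xffe (s12→-2) → #-2
  target = base 0xacf2 + off 0x06 + 2 + imm -2 = 0xacf8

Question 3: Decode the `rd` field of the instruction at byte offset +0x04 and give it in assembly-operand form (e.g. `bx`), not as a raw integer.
@+04  little-endian(de 7d) = 0x7dde
  opcode bits[15:12]=0x7: movi/RI
  rd@[11:9]=0x6 ⇒ bp
  imm@[8:0]=0x1de ⇒ #478

bp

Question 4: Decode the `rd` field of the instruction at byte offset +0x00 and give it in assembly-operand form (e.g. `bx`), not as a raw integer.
off 0x00: read 40 e9 as little → 0xe940
  op=0xe940>>12=0xe ⇒ xor (RR)
  rd: (w>>9)&0x7=0x4 → si
  rs: (w>>6)&0x7=0x5 → di

si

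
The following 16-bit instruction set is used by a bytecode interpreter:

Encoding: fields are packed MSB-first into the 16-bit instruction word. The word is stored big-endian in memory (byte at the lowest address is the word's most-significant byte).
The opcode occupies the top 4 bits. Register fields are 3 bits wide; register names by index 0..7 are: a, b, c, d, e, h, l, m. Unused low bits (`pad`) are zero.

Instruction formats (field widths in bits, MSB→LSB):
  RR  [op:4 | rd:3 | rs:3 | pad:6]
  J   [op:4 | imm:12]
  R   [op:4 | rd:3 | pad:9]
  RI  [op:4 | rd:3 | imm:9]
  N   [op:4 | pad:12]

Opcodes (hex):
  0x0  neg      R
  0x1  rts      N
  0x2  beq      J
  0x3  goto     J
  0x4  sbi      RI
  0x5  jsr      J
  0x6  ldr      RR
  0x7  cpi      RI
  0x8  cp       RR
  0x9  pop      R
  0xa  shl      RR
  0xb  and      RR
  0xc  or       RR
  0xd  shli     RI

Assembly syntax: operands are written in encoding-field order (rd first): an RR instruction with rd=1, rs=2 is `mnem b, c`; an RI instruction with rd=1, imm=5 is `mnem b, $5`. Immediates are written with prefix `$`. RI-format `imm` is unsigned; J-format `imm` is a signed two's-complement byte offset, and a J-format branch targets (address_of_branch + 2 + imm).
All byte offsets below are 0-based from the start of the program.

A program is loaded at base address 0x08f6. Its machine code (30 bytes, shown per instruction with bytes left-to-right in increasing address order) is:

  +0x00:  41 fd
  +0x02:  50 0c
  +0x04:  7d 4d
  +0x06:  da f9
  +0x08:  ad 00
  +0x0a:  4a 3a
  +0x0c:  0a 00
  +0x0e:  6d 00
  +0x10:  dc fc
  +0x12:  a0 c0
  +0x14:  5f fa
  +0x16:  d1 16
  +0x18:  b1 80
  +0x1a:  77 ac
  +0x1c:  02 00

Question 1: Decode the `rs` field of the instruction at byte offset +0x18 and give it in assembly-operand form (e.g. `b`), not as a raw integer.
l

[18] b1 80 → 0xb180
  opcode bits[15:12]=0xb: and/RR
  [11:9] rd=0 = a
  [8:6] rs=6 = l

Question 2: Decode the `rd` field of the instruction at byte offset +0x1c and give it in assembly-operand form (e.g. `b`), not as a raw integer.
off 0x1c: read 02 00 as big → 0x0200
  top 4b → 0x0 → neg [R]
  [11:9] rd=1 = b

b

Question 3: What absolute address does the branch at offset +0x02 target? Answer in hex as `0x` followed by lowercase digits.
0x0906

off 0x02: read 50 0c as big → 0x500c
  op=0x500c>>12=0x5 ⇒ jsr (J)
  imm: (w>>0)&0xfff=0xc → $12
  target = base 0x08f6 + off 0x02 + 2 + imm 12 = 0x0906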